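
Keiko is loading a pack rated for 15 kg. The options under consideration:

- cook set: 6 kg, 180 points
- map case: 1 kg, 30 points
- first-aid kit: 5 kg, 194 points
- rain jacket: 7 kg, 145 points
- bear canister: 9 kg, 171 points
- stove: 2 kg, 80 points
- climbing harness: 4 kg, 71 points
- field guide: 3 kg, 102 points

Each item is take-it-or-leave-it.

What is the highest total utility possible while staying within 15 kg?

506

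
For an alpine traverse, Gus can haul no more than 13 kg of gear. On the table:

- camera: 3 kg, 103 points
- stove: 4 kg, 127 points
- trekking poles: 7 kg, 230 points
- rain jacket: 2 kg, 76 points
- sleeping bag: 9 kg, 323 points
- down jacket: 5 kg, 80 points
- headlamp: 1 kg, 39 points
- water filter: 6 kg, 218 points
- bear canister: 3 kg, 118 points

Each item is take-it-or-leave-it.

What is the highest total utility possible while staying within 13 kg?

480

Density check — bear canister 39.33, headlamp 39.00, rain jacket 38.00, water filter 36.33 are the best per kg.
Taking the top-ratio items first gives rain jacket + headlamp + water filter + bear canister for 451 (12 kg).
The 8 kg tied up in rain jacket and water filter is better spent on sleeping bag — total rises to 480 (13 kg).
Every other selection either busts 13 kg or fails to beat 480.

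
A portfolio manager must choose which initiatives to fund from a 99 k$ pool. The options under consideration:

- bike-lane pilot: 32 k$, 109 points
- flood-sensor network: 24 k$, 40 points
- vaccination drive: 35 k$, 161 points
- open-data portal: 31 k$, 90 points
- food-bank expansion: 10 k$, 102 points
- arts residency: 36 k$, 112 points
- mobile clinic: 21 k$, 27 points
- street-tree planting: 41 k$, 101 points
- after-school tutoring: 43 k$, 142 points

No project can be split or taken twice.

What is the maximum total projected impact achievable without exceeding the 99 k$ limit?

By projected impact per k$: food-bank expansion 10.20, vaccination drive 4.60, bike-lane pilot 3.41, after-school tutoring 3.30 lead.
Filling by ratio: bike-lane pilot + vaccination drive + food-bank expansion + mobile clinic for 399, with 1 k$ left unused.
Dropping bike-lane pilot and mobile clinic frees 53 k$; slotting in after-school tutoring (43 k$) lifts the total to 405 at 88 k$.
That's the maximum — no swap from here does better than 405.

405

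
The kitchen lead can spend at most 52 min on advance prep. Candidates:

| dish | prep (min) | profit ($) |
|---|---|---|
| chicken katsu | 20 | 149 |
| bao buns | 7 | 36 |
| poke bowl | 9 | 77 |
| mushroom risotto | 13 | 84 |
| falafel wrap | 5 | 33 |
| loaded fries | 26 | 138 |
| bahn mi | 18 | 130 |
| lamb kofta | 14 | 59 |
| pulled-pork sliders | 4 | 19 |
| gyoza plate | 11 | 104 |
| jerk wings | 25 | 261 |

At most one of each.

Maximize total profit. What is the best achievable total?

478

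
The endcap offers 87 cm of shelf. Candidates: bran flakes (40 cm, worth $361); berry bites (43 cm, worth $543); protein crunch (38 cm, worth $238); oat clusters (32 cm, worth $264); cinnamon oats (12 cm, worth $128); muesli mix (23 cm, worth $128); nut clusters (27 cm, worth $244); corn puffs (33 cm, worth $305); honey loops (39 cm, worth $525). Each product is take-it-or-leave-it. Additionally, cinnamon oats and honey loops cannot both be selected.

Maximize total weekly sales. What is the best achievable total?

1068

Berry bites + honey loops uses 82 of the 87 cm and totals 1068.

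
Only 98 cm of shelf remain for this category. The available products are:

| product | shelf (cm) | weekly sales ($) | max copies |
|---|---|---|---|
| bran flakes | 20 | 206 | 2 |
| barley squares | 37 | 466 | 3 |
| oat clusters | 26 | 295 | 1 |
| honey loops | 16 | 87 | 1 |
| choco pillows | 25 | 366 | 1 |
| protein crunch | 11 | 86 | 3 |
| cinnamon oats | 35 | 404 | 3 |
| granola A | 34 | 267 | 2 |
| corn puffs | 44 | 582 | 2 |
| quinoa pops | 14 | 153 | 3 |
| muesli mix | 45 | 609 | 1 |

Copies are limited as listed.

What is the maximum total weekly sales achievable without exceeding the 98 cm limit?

1281

Filling by ratio: oat clusters + choco pillows + muesli mix for 1270, with 2 cm left unused.
Replace oat clusters with 2×quinoa pops: the trade gains 11 net, giving 1281 at 98 cm.
Nothing else within 98 cm beats 1281.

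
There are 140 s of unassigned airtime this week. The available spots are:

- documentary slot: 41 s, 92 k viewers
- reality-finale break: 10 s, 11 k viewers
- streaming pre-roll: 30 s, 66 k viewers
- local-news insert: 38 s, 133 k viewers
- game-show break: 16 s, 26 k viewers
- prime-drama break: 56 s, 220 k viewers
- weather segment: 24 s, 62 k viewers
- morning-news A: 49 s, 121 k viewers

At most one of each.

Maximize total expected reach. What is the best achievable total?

445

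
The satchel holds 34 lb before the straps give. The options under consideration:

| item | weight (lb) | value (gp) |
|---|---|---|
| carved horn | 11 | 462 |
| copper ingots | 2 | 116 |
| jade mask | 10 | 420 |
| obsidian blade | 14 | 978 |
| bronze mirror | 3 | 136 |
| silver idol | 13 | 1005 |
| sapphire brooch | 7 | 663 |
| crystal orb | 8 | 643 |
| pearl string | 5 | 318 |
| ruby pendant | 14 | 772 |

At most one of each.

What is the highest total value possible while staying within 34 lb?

Filling by ratio: silver idol + sapphire brooch + crystal orb + pearl string for 2629, with 1 lb left unused.
Replace crystal orb and pearl string with obsidian blade: the trade gains 17 net, giving 2646 at 34 lb.
Nothing else within 34 lb beats 2646.

2646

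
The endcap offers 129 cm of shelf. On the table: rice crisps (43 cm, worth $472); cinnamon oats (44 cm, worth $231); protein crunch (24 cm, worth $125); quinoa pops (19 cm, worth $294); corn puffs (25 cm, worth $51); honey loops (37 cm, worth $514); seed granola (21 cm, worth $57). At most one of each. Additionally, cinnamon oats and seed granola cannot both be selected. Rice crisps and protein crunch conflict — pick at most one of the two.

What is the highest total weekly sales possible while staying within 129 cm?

1337

By weekly sales per cm: quinoa pops 15.47, honey loops 13.89, rice crisps 10.98 lead.
Taking rice crisps + quinoa pops + honey loops + seed granola: 120 cm used, 1337 in weekly sales.
The spare 9 cm is too small for any remaining product, and no feasible exchange beats 1337.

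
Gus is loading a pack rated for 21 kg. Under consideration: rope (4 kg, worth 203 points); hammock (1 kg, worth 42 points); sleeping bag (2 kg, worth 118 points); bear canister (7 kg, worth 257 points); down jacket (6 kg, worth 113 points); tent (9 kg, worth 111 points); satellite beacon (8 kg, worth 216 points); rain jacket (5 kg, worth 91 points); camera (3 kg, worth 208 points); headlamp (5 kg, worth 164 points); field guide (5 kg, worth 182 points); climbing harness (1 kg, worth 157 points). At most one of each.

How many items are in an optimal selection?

7

The maximum utility within 21 kg is 1074.
One optimal bundle: rope + hammock + sleeping bag + camera + headlamp + field guide + climbing harness (21 kg).
Every optimal selection uses 7 items.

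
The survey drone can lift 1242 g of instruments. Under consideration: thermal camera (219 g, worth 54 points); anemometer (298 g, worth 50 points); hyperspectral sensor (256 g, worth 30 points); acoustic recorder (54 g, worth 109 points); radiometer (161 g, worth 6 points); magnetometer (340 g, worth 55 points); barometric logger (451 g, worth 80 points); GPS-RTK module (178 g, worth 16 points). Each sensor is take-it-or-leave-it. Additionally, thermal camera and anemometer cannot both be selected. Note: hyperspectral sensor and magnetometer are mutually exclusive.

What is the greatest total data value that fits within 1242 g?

Taking thermal camera + acoustic recorder + magnetometer + barometric logger + GPS-RTK module: 1242 g used, 314 in data value.

314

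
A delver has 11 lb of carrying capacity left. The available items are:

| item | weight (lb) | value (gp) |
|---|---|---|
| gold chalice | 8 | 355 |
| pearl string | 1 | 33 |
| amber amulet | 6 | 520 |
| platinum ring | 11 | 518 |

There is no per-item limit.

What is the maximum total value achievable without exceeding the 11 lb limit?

5×pearl string + amber amulet uses 11 of the 11 lb and totals 685.
That's the maximum — no swap from here does better than 685.

685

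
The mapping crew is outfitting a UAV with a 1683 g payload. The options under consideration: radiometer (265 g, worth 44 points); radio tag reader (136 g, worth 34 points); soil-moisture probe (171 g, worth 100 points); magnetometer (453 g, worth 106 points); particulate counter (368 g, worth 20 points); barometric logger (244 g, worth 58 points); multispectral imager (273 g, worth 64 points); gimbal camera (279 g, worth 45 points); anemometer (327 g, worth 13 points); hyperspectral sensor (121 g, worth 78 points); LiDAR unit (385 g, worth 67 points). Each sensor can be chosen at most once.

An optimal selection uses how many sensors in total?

Best achievable data value is 485.
For example radio tag reader + soil-moisture probe + magnetometer + barometric logger + multispectral imager + gimbal camera + hyperspectral sensor achieves it, using 1677 g.
All optima have 7 sensors.

7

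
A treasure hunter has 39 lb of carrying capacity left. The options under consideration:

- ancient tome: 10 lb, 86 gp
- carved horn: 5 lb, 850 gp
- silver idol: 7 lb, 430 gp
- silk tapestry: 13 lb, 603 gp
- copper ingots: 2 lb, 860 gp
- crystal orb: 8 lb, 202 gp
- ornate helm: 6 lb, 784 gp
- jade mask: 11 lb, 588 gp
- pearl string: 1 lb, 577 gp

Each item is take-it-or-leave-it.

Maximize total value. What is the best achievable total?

4262

By value per lb: pearl string 577.00, copper ingots 430.00, carved horn 170.00 lead.
A density-first pass picks carved horn + silver idol + copper ingots + ornate helm + jade mask + pearl string — 4089 at 32 lb.
The 7 lb tied up in silver idol is better spent on silk tapestry — total rises to 4262 (38 lb).
Next best is carved horn + silver idol + silk tapestry + copper ingots + ornate helm + pearl string at 4104 (34 lb) — short by 158.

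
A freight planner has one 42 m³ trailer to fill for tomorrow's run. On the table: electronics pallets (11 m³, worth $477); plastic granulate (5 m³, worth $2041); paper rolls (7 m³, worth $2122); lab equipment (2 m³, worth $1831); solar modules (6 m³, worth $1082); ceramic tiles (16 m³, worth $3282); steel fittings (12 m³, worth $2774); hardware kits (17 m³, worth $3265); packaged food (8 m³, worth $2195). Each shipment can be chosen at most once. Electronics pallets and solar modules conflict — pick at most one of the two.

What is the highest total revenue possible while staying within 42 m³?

Taking the top-ratio shipments first gives plastic granulate + paper rolls + lab equipment + solar modules + steel fittings + packaged food for 12045 (40 m³).
The 14 m³ tied up in solar modules and packaged food is better spent on ceramic tiles — total rises to 12050 (42 m³).
No other feasible combination exceeds 12050.

12050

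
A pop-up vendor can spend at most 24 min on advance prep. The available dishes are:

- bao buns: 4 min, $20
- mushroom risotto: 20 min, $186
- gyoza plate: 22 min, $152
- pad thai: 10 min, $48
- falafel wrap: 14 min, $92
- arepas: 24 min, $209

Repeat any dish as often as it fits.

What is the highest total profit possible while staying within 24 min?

209

Taking the top-ratio dishes first gives bao buns + mushroom risotto for 206 (24 min).
The 24 min tied up in bao buns and mushroom risotto is better spent on arepas — total rises to 209 (24 min).
Nothing else within 24 min beats 209.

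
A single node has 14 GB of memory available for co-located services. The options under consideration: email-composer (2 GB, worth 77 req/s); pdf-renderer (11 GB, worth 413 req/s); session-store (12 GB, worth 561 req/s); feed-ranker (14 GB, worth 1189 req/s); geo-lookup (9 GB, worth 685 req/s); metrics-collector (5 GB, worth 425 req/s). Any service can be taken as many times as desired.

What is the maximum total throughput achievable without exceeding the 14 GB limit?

A density-first pass picks 2×email-composer + 2×metrics-collector — 1004 at 14 GB.
Dropping 2×email-composer and 2×metrics-collector frees 14 GB; slotting in feed-ranker (14 GB) lifts the total to 1189 at 14 GB.

1189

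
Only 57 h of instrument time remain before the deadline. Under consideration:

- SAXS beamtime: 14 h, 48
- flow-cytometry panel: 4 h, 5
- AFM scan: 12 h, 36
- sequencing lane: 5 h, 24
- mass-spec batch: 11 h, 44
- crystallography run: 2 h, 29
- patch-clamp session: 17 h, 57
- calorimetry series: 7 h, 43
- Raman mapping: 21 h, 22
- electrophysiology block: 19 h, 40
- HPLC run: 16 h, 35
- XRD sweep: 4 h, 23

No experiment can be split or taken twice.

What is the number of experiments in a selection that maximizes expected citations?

7

Optimal total is 247.
For example SAXS beamtime + AFM scan + sequencing lane + mass-spec batch + crystallography run + calorimetry series + XRD sweep achieves it, using 55 h.
Every optimal selection uses 7 experiments.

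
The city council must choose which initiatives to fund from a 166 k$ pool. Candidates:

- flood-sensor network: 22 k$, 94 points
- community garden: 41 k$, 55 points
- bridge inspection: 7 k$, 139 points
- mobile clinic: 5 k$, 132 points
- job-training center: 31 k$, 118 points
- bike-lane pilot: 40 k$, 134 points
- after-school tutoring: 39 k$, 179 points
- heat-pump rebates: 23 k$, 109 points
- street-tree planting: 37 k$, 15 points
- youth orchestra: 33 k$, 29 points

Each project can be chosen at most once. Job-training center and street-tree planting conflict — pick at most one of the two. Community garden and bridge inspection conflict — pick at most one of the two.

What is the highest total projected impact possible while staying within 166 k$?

811

By projected impact per k$: mobile clinic 26.40, bridge inspection 19.86, heat-pump rebates 4.74 lead.
Greedy by ratio would take flood-sensor network + bridge inspection + mobile clinic + job-training center + after-school tutoring + heat-pump rebates + youth orchestra: 160 k$ used, total 800.
Dropping flood-sensor network and youth orchestra frees 55 k$; slotting in bike-lane pilot (40 k$) lifts the total to 811 at 145 k$.
Runner-up flood-sensor network + bridge inspection + mobile clinic + job-training center + after-school tutoring + heat-pump rebates + youth orchestra tops out at 800.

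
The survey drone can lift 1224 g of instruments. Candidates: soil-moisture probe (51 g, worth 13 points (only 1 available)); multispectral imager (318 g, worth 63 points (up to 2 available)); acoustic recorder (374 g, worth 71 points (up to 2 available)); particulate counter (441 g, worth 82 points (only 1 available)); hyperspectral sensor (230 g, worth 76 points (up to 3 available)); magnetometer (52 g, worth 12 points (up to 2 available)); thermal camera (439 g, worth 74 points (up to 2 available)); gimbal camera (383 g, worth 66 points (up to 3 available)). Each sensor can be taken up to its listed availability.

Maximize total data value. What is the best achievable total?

336

Greedy by ratio would take soil-moisture probe + multispectral imager + 3×hyperspectral sensor + 2×magnetometer: 1163 g used, total 328.
Dropping multispectral imager frees 318 g; slotting in acoustic recorder (374 g) lifts the total to 336 at 1219 g.
Nothing else within 1224 g beats 336.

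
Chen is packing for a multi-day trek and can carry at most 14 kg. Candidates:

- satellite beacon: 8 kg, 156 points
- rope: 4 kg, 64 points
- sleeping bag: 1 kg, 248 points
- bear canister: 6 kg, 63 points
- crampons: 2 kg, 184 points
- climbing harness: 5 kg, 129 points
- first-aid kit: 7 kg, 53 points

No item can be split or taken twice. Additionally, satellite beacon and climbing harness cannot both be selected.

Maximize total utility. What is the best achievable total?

625

Ranking by ratio (utility/kg): sleeping bag 248.00, crampons 92.00, climbing harness 25.80, satellite beacon 19.50.
Best packing: rope + sleeping bag + crampons + climbing harness — 12 kg, 625 total.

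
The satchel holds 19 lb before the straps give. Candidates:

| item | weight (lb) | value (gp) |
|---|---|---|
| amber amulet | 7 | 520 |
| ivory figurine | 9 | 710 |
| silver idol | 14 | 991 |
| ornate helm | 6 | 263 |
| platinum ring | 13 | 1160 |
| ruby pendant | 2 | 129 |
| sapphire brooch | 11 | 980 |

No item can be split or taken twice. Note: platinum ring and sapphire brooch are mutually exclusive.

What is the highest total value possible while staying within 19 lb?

Filling by ratio: platinum ring + ruby pendant for 1289, with 4 lb left unused.
The 15 lb tied up in platinum ring and ruby pendant is better spent on amber amulet + sapphire brooch — total rises to 1500 (18 lb).
The closest alternative, ornate helm + platinum ring, reaches only 1423.

1500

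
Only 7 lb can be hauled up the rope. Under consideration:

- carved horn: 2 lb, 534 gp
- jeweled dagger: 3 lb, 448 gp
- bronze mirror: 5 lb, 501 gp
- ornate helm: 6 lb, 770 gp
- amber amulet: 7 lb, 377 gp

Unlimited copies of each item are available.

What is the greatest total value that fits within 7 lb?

1602

Ranking by ratio (value/lb): carved horn 267.00, jeweled dagger 149.33, ornate helm 128.33, bronze mirror 100.20.
Taking 3×carved horn: 6 lb used, 1602 in value.
That's the maximum — no swap from here does better than 1602.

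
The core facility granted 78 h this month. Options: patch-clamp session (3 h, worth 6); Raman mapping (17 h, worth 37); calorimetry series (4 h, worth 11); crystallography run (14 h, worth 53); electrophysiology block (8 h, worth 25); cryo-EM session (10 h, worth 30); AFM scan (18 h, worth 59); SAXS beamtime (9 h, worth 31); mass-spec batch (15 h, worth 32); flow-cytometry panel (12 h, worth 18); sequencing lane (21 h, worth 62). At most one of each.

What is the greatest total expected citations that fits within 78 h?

Density check — crystallography run 3.79, SAXS beamtime 3.44, AFM scan 3.28 are the best per h.
A density-first pass picks calorimetry series + crystallography run + electrophysiology block + cryo-EM session + AFM scan + SAXS beamtime + mass-spec batch — 241 at 78 h.
Replace cryo-EM session and mass-spec batch with patch-clamp session + sequencing lane: the trade gains 6 net, giving 247 at 77 h.
The closest alternative, patch-clamp session + calorimetry series + crystallography run + electrophysiology block + cryo-EM session + AFM scan + sequencing lane, reaches only 246.

247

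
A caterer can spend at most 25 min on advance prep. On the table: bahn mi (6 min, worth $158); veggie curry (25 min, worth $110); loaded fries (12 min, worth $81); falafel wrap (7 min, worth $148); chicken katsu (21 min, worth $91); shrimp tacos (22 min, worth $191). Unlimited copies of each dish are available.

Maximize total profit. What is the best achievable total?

Best packing: 4×bahn mi — 24 min, 632 total.
No other feasible combination exceeds 632.

632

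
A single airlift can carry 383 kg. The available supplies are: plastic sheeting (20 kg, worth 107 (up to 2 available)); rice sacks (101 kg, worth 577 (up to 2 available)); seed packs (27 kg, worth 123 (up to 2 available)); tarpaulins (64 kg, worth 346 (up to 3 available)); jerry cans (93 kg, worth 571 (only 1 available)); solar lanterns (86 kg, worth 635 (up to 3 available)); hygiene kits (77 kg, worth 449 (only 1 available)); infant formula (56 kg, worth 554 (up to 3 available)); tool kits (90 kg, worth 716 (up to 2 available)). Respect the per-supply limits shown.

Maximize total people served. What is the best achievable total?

3217

The ratio heuristic lands on plastic sheeting + 3×infant formula + 2×tool kits (3201) but leaves 15 kg idle.
The 20 kg tied up in plastic sheeting is better spent on seed packs — total rises to 3217 (375 kg).
Nothing else within 383 kg beats 3217.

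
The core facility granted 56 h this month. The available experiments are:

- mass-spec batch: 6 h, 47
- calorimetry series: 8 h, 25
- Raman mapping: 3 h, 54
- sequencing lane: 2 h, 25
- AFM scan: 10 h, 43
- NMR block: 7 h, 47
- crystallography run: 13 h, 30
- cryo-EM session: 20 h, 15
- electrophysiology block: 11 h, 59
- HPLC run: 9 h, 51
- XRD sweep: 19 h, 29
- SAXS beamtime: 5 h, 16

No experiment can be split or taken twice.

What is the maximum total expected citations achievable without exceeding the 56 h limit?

351

The ratio heuristic lands on mass-spec batch + Raman mapping + sequencing lane + AFM scan + NMR block + electrophysiology block + HPLC run + SAXS beamtime (342) but leaves 3 h idle.
Dropping SAXS beamtime frees 5 h; slotting in calorimetry series (8 h) lifts the total to 351 at 56 h.
Runner-up mass-spec batch + Raman mapping + sequencing lane + AFM scan + NMR block + electrophysiology block + HPLC run + SAXS beamtime tops out at 342.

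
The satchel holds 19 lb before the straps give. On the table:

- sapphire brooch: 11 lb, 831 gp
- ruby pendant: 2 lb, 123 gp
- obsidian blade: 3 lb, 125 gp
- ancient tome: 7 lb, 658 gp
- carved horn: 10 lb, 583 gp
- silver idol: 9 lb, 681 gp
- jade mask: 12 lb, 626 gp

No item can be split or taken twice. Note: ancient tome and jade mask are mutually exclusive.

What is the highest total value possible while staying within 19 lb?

Ranking by ratio (value/lb): ancient tome 94.00, silver idol 75.67, sapphire brooch 75.55, ruby pendant 61.50.
The ratio heuristic lands on ruby pendant + ancient tome + silver idol (1462) but leaves 1 lb idle.
The 11 lb tied up in ruby pendant and silver idol is better spent on sapphire brooch — total rises to 1489 (18 lb).

1489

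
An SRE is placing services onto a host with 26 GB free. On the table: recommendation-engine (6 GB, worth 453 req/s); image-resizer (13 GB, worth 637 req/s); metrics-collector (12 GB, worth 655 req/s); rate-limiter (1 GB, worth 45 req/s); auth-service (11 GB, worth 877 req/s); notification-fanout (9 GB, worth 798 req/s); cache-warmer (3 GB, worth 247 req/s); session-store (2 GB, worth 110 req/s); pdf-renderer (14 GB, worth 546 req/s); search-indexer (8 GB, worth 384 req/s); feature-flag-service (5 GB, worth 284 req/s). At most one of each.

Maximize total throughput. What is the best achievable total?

Greedy by ratio would take rate-limiter + auth-service + notification-fanout + cache-warmer + session-store: 26 GB used, total 2077.
Replace rate-limiter and cache-warmer and session-store with recommendation-engine: the trade gains 51 net, giving 2128 at 26 GB.

2128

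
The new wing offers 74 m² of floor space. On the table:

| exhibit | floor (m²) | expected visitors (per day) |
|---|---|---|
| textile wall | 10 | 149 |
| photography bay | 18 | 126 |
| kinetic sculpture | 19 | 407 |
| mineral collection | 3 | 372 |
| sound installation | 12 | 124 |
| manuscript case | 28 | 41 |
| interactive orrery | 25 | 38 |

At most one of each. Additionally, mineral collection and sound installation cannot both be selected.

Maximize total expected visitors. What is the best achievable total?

1054

Best packing: textile wall + photography bay + kinetic sculpture + mineral collection — 50 m², 1054 total.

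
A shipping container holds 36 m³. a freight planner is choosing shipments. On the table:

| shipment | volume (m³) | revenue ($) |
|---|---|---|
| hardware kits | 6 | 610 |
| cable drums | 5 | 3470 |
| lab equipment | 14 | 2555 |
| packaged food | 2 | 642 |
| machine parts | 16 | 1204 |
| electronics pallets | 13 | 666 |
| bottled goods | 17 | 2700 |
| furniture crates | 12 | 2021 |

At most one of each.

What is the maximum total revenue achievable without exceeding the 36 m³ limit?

8833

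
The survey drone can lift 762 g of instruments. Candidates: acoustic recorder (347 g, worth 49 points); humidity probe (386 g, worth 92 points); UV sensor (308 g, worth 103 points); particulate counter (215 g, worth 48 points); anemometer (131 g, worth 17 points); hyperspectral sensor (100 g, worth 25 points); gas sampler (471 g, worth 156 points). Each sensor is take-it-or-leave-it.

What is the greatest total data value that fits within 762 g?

204

Density check — UV sensor 0.33, gas sampler 0.33, hyperspectral sensor 0.25 are the best per g.
Taking the top-ratio sensors first gives UV sensor + particulate counter + anemometer + hyperspectral sensor for 193 (754 g).
Dropping UV sensor and anemometer and hyperspectral sensor frees 539 g; slotting in gas sampler (471 g) lifts the total to 204 at 686 g.
An exhaustive check of the 128 subsets confirms 204.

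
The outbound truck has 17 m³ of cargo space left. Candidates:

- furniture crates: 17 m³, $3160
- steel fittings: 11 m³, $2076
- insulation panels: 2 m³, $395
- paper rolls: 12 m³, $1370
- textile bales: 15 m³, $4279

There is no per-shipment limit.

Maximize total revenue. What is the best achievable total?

4674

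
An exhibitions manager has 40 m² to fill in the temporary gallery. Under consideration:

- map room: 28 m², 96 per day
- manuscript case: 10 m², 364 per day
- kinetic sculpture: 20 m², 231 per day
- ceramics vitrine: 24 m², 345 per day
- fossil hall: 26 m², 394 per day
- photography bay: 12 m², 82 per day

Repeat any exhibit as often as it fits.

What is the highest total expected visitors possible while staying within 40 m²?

1456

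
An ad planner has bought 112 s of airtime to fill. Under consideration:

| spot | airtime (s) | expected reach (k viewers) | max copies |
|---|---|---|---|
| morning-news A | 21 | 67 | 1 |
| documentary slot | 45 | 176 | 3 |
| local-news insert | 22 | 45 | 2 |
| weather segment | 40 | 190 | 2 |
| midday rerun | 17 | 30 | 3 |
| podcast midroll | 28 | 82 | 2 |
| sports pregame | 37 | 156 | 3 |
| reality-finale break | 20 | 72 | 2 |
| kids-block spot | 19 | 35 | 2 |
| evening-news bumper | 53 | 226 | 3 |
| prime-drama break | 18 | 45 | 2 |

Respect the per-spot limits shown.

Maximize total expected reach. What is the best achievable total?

468

A density-first pass picks 2×weather segment + reality-finale break — 452 at 100 s.
Dropping 2×weather segment and reality-finale break frees 100 s; slotting in 3×sports pregame (111 s) lifts the total to 468 at 111 s.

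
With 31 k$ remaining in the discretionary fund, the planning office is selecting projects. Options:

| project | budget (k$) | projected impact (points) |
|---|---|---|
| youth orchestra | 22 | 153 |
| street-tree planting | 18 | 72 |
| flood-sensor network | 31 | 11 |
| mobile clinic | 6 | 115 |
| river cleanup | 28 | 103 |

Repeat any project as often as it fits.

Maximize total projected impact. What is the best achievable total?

Ranking by ratio (projected impact/k$): mobile clinic 19.17, youth orchestra 6.95, street-tree planting 4.00.
5×mobile clinic uses 30 of the 31 k$ and totals 575.

575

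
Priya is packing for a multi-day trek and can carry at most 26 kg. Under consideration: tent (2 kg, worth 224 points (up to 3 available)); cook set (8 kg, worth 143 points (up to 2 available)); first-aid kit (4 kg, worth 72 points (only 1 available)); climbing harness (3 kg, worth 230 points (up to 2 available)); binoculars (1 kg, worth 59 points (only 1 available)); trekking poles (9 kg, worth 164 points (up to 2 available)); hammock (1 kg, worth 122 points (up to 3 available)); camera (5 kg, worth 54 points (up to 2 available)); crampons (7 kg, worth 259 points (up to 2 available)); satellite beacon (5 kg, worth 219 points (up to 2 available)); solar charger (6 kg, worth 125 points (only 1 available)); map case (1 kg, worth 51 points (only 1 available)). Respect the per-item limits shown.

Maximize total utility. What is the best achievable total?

Taking the top-ratio items first gives 3×tent + first-aid kit + 2×climbing harness + binoculars + 3×hammock + satellite beacon + map case for 1899 (26 kg).
Replace first-aid kit and map case with satellite beacon: the trade gains 96 net, giving 1995 at 26 kg.

1995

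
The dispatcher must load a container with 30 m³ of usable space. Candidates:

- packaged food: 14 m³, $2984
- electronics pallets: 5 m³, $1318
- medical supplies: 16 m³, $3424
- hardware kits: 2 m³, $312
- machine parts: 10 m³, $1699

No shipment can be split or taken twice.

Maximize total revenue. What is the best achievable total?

By revenue per m³: electronics pallets 263.60, medical supplies 214.00, packaged food 213.14, machine parts 169.90 lead.
Filling by ratio: electronics pallets + medical supplies + hardware kits for 5054, with 7 m³ left unused.
Dropping electronics pallets and hardware kits frees 7 m³; slotting in packaged food (14 m³) lifts the total to 6408 at 30 m³.
Runner-up packaged food + electronics pallets + machine parts tops out at 6001.

6408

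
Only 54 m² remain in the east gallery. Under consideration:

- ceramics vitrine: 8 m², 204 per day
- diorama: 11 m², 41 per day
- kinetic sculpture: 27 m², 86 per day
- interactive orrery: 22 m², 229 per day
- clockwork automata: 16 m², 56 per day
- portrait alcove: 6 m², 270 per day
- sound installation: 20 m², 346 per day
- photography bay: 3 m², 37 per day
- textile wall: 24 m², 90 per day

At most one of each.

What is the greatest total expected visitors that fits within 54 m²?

913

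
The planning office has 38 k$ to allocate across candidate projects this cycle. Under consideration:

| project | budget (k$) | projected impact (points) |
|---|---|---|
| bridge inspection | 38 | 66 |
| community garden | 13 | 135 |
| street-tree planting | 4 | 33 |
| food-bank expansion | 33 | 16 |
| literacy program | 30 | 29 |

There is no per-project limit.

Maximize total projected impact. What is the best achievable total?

369

Taking 2×community garden + 3×street-tree planting: 38 k$ used, 369 in projected impact.
Nothing else within 38 k$ beats 369.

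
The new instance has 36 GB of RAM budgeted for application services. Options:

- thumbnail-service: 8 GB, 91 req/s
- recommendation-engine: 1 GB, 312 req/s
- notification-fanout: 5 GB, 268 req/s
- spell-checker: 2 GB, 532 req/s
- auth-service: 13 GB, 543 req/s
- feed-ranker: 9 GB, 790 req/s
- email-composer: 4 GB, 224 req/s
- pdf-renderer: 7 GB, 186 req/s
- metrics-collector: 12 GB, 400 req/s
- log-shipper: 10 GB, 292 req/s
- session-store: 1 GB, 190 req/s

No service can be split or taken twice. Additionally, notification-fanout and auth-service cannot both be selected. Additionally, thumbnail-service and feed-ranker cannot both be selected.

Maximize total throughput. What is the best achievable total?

Recommendation-engine + notification-fanout + spell-checker + feed-ranker + email-composer + metrics-collector + session-store uses 34 of the 36 GB and totals 2716.
Runner-up recommendation-engine + spell-checker + auth-service + feed-ranker + log-shipper + session-store tops out at 2659.

2716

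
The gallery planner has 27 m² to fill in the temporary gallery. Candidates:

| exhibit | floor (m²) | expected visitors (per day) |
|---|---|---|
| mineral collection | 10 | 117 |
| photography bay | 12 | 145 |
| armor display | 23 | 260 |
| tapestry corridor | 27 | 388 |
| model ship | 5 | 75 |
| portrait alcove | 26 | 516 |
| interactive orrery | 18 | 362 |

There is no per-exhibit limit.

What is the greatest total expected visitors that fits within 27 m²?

Ranking by ratio (expected visitors/m²): interactive orrery 20.11, portrait alcove 19.85, model ship 15.00, tapestry corridor 14.37.
Filling by ratio: model ship + interactive orrery for 437, with 4 m² left unused.
Replace model ship and interactive orrery with portrait alcove: the trade gains 79 net, giving 516 at 26 m².
That's the maximum — no swap from here does better than 516.

516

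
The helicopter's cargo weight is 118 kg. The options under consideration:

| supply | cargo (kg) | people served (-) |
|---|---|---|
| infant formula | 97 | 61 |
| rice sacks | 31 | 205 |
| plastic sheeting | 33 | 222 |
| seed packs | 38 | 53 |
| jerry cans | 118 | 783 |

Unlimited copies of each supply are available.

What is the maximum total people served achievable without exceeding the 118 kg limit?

Density check — plastic sheeting 6.73, jerry cans 6.64, rice sacks 6.61 are the best per kg.
The ratio heuristic lands on 3×plastic sheeting (666) but leaves 19 kg idle.
Dropping 3×plastic sheeting frees 99 kg; slotting in jerry cans (118 kg) lifts the total to 783 at 118 kg.

783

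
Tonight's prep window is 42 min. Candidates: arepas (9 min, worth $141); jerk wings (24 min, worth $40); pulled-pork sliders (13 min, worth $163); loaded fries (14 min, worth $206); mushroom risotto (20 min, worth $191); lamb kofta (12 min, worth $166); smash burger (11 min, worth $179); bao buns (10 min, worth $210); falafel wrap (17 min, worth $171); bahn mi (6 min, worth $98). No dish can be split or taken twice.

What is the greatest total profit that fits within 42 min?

A density-first pass picks arepas + smash burger + bao buns + bahn mi — 628 at 36 min.
The 6 min tied up in bahn mi is better spent on lamb kofta — total rises to 696 (42 min).
An exhaustive check of the 1024 subsets confirms 696.

696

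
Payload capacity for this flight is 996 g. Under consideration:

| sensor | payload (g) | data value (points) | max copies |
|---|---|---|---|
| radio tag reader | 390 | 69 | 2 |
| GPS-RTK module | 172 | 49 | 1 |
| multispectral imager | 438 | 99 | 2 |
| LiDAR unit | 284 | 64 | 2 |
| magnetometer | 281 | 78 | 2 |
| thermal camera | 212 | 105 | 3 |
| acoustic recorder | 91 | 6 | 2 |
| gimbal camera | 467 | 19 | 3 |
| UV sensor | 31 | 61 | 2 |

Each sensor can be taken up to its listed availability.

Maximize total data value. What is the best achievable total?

515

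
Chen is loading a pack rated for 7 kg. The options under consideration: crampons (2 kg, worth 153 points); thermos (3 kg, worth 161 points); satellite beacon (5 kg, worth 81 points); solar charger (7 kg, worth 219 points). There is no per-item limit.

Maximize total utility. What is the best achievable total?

By utility per kg: crampons 76.50, thermos 53.67, solar charger 31.29 lead.
Greedy by ratio would take 3×crampons: 6 kg used, total 459.
Dropping crampons frees 2 kg; slotting in thermos (3 kg) lifts the total to 467 at 7 kg.
That's the maximum — no swap from here does better than 467.

467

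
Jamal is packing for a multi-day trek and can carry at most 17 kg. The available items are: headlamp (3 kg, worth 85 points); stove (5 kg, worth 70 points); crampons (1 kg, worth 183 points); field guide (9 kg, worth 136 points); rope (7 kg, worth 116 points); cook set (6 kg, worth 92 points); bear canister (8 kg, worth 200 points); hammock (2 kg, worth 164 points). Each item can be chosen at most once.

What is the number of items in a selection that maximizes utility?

The maximum utility within 17 kg is 639.
crampons + cook set + bear canister + hammock hits 639 at 17 kg.
Every optimal selection uses 4 items.

4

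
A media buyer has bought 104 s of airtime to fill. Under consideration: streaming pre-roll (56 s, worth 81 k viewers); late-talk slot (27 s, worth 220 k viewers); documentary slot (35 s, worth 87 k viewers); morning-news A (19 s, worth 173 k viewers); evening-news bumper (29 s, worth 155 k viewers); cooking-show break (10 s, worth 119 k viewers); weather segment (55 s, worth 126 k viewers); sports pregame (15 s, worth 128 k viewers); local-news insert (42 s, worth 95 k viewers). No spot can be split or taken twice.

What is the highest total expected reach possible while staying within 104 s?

795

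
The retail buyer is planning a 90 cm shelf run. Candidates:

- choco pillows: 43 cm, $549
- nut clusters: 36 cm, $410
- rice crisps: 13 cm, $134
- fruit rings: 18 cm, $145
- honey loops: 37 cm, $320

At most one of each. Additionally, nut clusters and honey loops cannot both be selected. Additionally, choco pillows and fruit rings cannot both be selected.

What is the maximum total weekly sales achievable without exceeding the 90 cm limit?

By weekly sales per cm: choco pillows 12.77, nut clusters 11.39, rice crisps 10.31, honey loops 8.65 lead.
The ratio ordering already packs tightly: choco pillows + nut clusters, 79 cm, 959.

959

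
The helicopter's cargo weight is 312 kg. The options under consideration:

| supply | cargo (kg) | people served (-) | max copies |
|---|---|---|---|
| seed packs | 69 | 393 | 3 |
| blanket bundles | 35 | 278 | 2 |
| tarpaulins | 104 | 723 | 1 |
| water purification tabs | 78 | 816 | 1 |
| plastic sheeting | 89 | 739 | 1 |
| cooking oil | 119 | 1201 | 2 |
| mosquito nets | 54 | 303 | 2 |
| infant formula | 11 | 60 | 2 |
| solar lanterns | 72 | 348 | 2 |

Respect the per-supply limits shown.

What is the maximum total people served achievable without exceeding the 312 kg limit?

Ranking by ratio (people served/kg): water purification tabs 10.46, cooking oil 10.09, plastic sheeting 8.30.
Taking the top-ratio supplies first gives water purification tabs + plastic sheeting + cooking oil + 2×infant formula for 2876 (308 kg).
Using the slack differently, 2×blanket bundles + 2×cooking oil comes to 2958 at 308 kg.
Nothing else within 312 kg beats 2958.

2958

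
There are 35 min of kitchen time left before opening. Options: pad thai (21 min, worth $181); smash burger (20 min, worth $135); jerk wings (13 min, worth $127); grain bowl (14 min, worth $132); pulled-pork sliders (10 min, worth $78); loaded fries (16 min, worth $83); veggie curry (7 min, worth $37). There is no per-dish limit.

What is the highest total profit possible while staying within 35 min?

313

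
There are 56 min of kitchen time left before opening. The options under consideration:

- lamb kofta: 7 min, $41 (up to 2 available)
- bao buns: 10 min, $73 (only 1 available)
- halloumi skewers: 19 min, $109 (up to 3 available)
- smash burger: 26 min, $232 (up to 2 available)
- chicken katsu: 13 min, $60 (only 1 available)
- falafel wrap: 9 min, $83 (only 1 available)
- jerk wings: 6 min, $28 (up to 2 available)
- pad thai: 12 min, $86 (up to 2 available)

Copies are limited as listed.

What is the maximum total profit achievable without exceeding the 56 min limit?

464

Filling by ratio: lamb kofta + bao buns + smash burger + falafel wrap for 429, with 4 min left unused.
Dropping lamb kofta and bao buns and falafel wrap frees 26 min; slotting in smash burger (26 min) lifts the total to 464 at 52 min.
No other feasible combination exceeds 464.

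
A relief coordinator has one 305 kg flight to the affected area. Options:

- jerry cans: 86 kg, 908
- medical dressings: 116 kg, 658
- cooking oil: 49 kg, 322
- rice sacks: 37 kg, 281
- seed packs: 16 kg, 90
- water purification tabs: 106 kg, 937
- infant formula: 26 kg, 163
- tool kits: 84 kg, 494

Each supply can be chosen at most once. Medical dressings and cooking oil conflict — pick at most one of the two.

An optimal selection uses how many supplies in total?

5

The maximum people served within 305 kg is 2611.
jerry cans + cooking oil + rice sacks + water purification tabs + infant formula hits 2611 at 304 kg.
Every optimal selection uses 5 supplies.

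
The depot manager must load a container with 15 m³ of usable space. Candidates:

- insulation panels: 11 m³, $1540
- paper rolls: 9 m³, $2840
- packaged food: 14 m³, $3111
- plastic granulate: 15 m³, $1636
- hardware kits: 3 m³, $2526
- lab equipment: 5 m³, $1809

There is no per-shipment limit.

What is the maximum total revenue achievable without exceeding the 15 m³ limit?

Taking 5×hardware kits: 15 m³ used, 12630 in revenue.
Nothing else within 15 m³ beats 12630.

12630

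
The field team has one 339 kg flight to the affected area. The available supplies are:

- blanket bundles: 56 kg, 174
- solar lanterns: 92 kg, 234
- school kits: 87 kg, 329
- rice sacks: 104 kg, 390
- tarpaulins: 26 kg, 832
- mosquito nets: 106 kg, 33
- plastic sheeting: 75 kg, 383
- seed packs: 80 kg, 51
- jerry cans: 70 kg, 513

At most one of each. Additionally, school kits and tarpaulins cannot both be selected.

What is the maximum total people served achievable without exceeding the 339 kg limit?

By people served per kg: tarpaulins 32.00, jerry cans 7.33, plastic sheeting 5.11, school kits 3.78 lead.
Best packing: blanket bundles + rice sacks + tarpaulins + plastic sheeting + jerry cans — 331 kg, 2292 total.
Runner-up blanket bundles + solar lanterns + tarpaulins + plastic sheeting + jerry cans tops out at 2136.

2292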